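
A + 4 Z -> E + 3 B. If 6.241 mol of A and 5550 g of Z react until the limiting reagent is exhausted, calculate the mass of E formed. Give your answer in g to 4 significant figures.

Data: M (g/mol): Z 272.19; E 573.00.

n(A) = 6.241 mol
n(Z) = 5550 / 272.19 = 20.39 mol
n/ν for A = 6.241/1 = 6.241
n/ν for Z = 20.39/4 = 5.098
Smallest n/ν is Z → limiting reagent.
n(E) = (1/4) × 20.39 = 5.098 mol
mass = 5.098 × 573.00 = 2921 g

2921 g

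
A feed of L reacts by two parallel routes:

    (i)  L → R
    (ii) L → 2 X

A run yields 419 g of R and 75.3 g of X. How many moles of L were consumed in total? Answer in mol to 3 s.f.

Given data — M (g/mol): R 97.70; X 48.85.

n(R) = 419 / 97.70 = 4.289 mol
n(X) = 75.3 / 48.85 = 1.541 mol
n(L) via (i) = (1/1)×4.289 = 4.289 mol
n(L) via (ii) = (1/2)×1.541 = 0.7705 mol
total n(L) = 4.289 + 0.7705 = 5.060 mol

5.06 mol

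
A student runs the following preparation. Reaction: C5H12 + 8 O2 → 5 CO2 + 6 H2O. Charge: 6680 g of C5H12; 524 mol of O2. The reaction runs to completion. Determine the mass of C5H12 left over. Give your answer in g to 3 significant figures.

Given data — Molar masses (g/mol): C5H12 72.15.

1950 g

n(C5H12) = 6680 / 72.15 = 92.58 mol
n(O2) = 524.0 mol
n/ν for C5H12 = 92.58/1 = 92.58
n/ν for O2 = 524.0/8 = 65.50
Smallest n/ν is O2 → limiting reagent.
C5H12 consumed = (1/8) × 524.0 = 65.50 mol
C5H12 remaining = 92.58 − 65.50 = 27.08 mol
mass = 27.08 × 72.15 = 1954 g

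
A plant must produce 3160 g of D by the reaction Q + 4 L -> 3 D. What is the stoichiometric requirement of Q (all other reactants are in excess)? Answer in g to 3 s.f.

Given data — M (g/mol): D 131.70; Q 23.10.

185 g

n(D) = 3160 / 131.70 = 23.99 mol
n(Q) = (1/3) × 23.99 = 7.997 mol
mass = 7.997 × 23.10 = 184.7 g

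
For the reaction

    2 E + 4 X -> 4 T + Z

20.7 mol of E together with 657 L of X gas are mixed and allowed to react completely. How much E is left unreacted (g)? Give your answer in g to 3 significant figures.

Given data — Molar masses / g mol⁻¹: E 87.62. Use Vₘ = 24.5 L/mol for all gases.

639 g

n(E) = 20.70 mol
n(X) = 657.0 / 24.5 = 26.82 mol
n/ν for E = 20.70/2 = 10.35
n/ν for X = 26.82/4 = 6.705
Smallest n/ν is X → limiting reagent.
E consumed = (2/4) × 26.82 = 13.41 mol
E remaining = 20.70 − 13.41 = 7.290 mol
mass = 7.290 × 87.62 = 638.7 g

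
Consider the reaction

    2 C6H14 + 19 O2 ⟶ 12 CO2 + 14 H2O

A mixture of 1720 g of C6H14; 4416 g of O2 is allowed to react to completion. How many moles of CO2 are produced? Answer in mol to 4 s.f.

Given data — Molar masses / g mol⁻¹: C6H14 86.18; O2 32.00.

87.16 mol

n(C6H14) = 1720 / 86.18 = 19.96 mol
n(O2) = 4416 / 32.00 = 138.0 mol
n/ν → C6H14: 9.980, O2: 7.263; O2 is limiting.
n(CO2) = (12/19) × 138.0 = 87.16 mol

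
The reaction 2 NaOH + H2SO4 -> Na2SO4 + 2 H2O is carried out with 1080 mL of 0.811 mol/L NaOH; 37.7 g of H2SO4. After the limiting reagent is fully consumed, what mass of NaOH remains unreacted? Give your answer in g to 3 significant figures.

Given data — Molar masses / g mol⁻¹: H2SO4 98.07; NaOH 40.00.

4.28 g

n(NaOH) = 0.811 × 1080/1000 = 0.8759 mol
n(H2SO4) = 37.70 / 98.07 = 0.3844 mol
n/ν for NaOH = 0.8759/2 = 0.4380
n/ν for H2SO4 = 0.3844/1 = 0.3844
Smallest n/ν is H2SO4 → limiting reagent.
NaOH consumed = (2/1) × 0.3844 = 0.7688 mol
NaOH remaining = 0.8759 − 0.7688 = 0.1071 mol
mass = 0.1071 × 40.00 = 4.284 g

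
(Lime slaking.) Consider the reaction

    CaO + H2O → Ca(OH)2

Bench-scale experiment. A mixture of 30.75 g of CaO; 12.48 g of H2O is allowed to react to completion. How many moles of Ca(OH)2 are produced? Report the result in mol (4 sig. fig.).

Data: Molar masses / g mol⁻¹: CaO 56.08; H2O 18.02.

n(CaO) = 30.75 / 56.08 = 0.5483 mol
n(H2O) = 12.48 / 18.02 = 0.6926 mol
n/ν for CaO = 0.5483/1 = 0.5483
n/ν for H2O = 0.6926/1 = 0.6926
Smallest n/ν is CaO → limiting reagent.
n(Ca(OH)2) = (1/1) × 0.5483 = 0.5483 mol

0.5483 mol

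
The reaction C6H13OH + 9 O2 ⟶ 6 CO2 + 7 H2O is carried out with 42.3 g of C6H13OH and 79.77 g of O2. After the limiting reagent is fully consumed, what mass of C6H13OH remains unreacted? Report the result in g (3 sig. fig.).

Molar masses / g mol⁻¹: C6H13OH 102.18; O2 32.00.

14.0 g

n(C6H13OH) = 42.30 / 102.18 = 0.4140 mol
n(O2) = 79.77 / 32.00 = 2.493 mol
n/ν → C6H13OH: 0.4140, O2: 0.2770; O2 is limiting.
C6H13OH consumed = (1/9) × 2.493 = 0.2770 mol
C6H13OH remaining = 0.4140 − 0.2770 = 0.1370 mol
mass = 0.1370 × 102.18 = 14.00 g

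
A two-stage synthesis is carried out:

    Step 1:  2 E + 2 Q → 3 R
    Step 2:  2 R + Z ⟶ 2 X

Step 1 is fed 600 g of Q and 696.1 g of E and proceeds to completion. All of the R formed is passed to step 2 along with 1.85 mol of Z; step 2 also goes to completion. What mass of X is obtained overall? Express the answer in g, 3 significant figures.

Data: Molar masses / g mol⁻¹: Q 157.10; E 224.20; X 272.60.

1010 g

Step 1:
n(Q) = 600.0 / 157.10 = 3.819 mol
n(E) = 696.1 / 224.20 = 3.105 mol
n/ν for Q = 3.819/2 = 1.910
n/ν for E = 3.105/2 = 1.553
Smallest n/ν is E → limiting reagent.
n(R) produced = (3/2) × 3.105 = 4.658 mol
Step 2:
n(R) available = 4.658 mol
n(Z) = 1.850 mol
n/ν for R = 4.658/2 = 2.329
n/ν for Z = 1.850/1 = 1.850
Smallest n/ν is Z → limiting reagent.
n(X) = (2/1) × 1.850 = 3.700 mol
mass = 3.700 × 272.60 = 1009 g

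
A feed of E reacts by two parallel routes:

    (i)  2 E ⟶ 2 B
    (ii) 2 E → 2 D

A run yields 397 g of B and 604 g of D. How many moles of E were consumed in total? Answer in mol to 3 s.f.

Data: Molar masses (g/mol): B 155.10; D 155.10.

6.45 mol

n(B) = 397 / 155.10 = 2.560 mol
n(D) = 604 / 155.10 = 3.894 mol
n(E) via (i) = (2/2)×2.560 = 2.560 mol
n(E) via (ii) = (2/2)×3.894 = 3.894 mol
total n(E) = 2.560 + 3.894 = 6.454 mol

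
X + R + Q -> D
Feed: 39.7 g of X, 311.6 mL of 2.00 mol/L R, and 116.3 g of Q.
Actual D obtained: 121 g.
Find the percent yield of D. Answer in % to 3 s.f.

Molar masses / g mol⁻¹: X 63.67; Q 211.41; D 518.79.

42.4 %

n(X) = 39.70 / 63.67 = 0.6235 mol
n(R) = 2.00 × 311.6/1000 = 0.6232 mol
n(Q) = 116.3 / 211.41 = 0.5501 mol
n/ν → X: 0.6235, R: 0.6232, Q: 0.5501; Q is limiting.
theoretical n(D) = (1/1) × 0.5501 = 0.5501 mol → 285.4 g
% yield = 121 / 285.4 × 100 = 42.40 %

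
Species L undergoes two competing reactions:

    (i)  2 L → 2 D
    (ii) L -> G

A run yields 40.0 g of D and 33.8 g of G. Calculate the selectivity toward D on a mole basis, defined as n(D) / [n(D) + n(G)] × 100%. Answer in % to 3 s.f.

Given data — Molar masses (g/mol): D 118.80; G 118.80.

54.2 %

n(D) = 40.0 / 118.80 = 0.3367 mol
n(G) = 33.8 / 118.80 = 0.2845 mol
selectivity = 0.3367/(0.3367+0.2845) × 100 = 54.20 %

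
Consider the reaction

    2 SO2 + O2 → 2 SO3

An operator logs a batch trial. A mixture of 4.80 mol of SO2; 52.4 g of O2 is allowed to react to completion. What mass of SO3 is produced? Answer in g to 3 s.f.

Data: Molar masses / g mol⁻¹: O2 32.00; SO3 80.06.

n(SO2) = 4.800 mol
n(O2) = 52.40 / 32.00 = 1.638 mol
n/ν for SO2 = 4.800/2 = 2.400
n/ν for O2 = 1.638/1 = 1.638
Smallest n/ν is O2 → limiting reagent.
n(SO3) = (2/1) × 1.638 = 3.276 mol
mass = 3.276 × 80.06 = 262.3 g

262 g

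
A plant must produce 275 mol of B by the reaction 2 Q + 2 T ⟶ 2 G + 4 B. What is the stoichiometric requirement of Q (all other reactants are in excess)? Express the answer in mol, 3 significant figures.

138 mol

n(B) = 275.0 mol
n(Q) = (2/4) × 275.0 = 137.5 mol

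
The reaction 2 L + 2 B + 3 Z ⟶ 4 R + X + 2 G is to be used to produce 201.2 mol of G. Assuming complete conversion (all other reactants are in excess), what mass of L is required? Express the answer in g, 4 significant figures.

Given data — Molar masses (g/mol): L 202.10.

n(G) = 201.2 mol
n(L) = (2/2) × 201.2 = 201.2 mol
mass = 201.2 × 202.10 = 40660 g

40660 g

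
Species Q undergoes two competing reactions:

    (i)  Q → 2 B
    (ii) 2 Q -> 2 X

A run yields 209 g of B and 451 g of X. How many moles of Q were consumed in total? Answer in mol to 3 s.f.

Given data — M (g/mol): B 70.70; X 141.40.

4.67 mol

n(B) = 209 / 70.70 = 2.956 mol
n(X) = 451 / 141.40 = 3.190 mol
n(Q) via (i) = (1/2)×2.956 = 1.478 mol
n(Q) via (ii) = (2/2)×3.190 = 3.190 mol
total n(Q) = 1.478 + 3.190 = 4.668 mol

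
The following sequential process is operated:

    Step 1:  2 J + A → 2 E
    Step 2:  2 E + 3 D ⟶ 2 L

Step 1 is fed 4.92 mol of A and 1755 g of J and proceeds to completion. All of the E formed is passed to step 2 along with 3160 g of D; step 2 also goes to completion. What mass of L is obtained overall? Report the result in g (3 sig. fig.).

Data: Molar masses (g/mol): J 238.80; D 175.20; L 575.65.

4230 g

Step 1:
n(A) = 4.920 mol
n(J) = 1755 / 238.80 = 7.349 mol
n/ν for A = 4.920/1 = 4.920
n/ν for J = 7.349/2 = 3.675
Smallest n/ν is J → limiting reagent.
n(E) produced = (2/2) × 7.349 = 7.349 mol
Step 2:
n(E) available = 7.349 mol
n(D) = 3160 / 175.20 = 18.04 mol
n/ν for E = 7.349/2 = 3.675
n/ν for D = 18.04/3 = 6.013
Smallest n/ν is E → limiting reagent.
n(L) = (2/2) × 7.349 = 7.349 mol
mass = 7.349 × 575.65 = 4230 g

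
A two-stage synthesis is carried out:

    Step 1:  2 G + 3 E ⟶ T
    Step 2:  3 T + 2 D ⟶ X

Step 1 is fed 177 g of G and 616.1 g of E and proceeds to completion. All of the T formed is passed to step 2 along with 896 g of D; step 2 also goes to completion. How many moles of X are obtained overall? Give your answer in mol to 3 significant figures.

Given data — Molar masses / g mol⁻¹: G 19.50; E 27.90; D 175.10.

Step 1:
n(G) = 177.0 / 19.50 = 9.077 mol
n(E) = 616.1 / 27.90 = 22.08 mol
n/ν for G = 9.077/2 = 4.539
n/ν for E = 22.08/3 = 7.360
Smallest n/ν is G → limiting reagent.
n(T) produced = (1/2) × 9.077 = 4.539 mol
Step 2:
n(T) available = 4.539 mol
n(D) = 896.0 / 175.10 = 5.117 mol
n/ν for T = 4.539/3 = 1.513
n/ν for D = 5.117/2 = 2.559
Smallest n/ν is T → limiting reagent.
n(X) = (1/3) × 4.539 = 1.513 mol

1.51 mol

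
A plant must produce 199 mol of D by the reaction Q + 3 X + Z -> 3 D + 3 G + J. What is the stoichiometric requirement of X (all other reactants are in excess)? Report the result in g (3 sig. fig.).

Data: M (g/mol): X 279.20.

55600 g

n(D) = 199.0 mol
n(X) = (3/3) × 199.0 = 199.0 mol
mass = 199.0 × 279.20 = 55560 g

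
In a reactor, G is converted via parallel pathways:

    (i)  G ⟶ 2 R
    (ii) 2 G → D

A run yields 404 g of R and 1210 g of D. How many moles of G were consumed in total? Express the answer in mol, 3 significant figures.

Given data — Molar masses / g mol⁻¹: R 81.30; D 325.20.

n(R) = 404 / 81.30 = 4.969 mol
n(D) = 1210 / 325.20 = 3.721 mol
n(G) via (i) = (1/2)×4.969 = 2.485 mol
n(G) via (ii) = (2/1)×3.721 = 7.442 mol
total n(G) = 2.485 + 7.442 = 9.927 mol

9.93 mol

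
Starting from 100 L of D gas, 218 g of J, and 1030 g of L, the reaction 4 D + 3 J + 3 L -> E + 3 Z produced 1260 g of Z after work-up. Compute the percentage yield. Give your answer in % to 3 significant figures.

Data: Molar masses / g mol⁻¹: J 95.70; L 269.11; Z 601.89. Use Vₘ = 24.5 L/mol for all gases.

91.9 %

n(D) = 100.0 / 24.5 = 4.082 mol
n(J) = 218.0 / 95.70 = 2.278 mol
n(L) = 1030 / 269.11 = 3.827 mol
n/ν for D = 4.082/4 = 1.021
n/ν for J = 2.278/3 = 0.7593
n/ν for L = 3.827/3 = 1.276
Smallest n/ν is J → limiting reagent.
theoretical n(Z) = (3/3) × 2.278 = 2.278 mol → 1371 g
% yield = 1260 / 1371 × 100 = 91.90 %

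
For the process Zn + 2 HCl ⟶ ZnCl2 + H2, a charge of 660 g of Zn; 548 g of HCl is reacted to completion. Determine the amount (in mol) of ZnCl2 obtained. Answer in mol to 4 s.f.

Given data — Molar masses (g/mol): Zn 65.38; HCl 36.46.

7.515 mol

n(Zn) = 660.0 / 65.38 = 10.09 mol
n(HCl) = 548.0 / 36.46 = 15.03 mol
n/ν for Zn = 10.09/1 = 10.09
n/ν for HCl = 15.03/2 = 7.515
Smallest n/ν is HCl → limiting reagent.
n(ZnCl2) = (1/2) × 15.03 = 7.515 mol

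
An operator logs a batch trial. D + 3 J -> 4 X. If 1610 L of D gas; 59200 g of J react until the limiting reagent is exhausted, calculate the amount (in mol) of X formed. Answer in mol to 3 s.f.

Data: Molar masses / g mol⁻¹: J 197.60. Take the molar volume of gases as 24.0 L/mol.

268 mol

n(D) = 1610 / 24.0 = 67.08 mol
n(J) = 59200 / 197.60 = 299.6 mol
n/ν for D = 67.08/1 = 67.08
n/ν for J = 299.6/3 = 99.87
Smallest n/ν is D → limiting reagent.
n(X) = (4/1) × 67.08 = 268.3 mol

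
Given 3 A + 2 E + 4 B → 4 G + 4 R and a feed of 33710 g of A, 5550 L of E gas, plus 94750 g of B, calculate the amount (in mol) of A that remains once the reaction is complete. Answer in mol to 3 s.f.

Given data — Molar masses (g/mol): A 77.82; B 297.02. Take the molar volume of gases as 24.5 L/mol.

194 mol

n(A) = 33710 / 77.82 = 433.2 mol
n(E) = 5550 / 24.5 = 226.5 mol
n(B) = 94750 / 297.02 = 319.0 mol
n/ν for A = 433.2/3 = 144.4
n/ν for E = 226.5/2 = 113.3
n/ν for B = 319.0/4 = 79.75
Smallest n/ν is B → limiting reagent.
A consumed = (3/4) × 319.0 = 239.3 mol
A remaining = 433.2 − 239.3 = 193.9 mol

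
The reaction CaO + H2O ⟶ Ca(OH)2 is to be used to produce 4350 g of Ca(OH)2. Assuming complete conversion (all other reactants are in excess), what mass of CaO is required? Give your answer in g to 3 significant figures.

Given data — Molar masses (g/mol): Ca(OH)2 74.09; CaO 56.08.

3290 g

n(Ca(OH)2) = 4350 / 74.09 = 58.71 mol
n(CaO) = (1/1) × 58.71 = 58.71 mol
mass = 58.71 × 56.08 = 3292 g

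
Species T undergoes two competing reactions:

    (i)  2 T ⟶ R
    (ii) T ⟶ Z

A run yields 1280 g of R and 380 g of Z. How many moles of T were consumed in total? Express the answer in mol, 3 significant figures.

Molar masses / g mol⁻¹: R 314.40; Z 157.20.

10.6 mol

n(R) = 1280 / 314.40 = 4.071 mol
n(Z) = 380 / 157.20 = 2.417 mol
n(T) via (i) = (2/1)×4.071 = 8.142 mol
n(T) via (ii) = (1/1)×2.417 = 2.417 mol
total n(T) = 8.142 + 2.417 = 10.56 mol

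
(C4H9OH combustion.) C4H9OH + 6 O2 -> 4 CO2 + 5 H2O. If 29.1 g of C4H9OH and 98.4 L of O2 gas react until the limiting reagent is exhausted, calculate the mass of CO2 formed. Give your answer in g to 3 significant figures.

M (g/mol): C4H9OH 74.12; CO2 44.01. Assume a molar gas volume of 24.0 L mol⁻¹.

n(C4H9OH) = 29.10 / 74.12 = 0.3926 mol
n(O2) = 98.40 / 24.0 = 4.100 mol
n/ν → C4H9OH: 0.3926, O2: 0.6833; C4H9OH is limiting.
n(CO2) = (4/1) × 0.3926 = 1.570 mol
mass = 1.570 × 44.01 = 69.10 g

69.1 g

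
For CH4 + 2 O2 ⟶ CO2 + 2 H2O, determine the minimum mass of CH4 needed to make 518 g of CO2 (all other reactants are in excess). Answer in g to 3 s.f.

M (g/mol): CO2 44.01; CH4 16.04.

189 g

n(CO2) = 518 / 44.01 = 11.77 mol
n(CH4) = (1/1) × 11.77 = 11.77 mol
mass = 11.77 × 16.04 = 188.8 g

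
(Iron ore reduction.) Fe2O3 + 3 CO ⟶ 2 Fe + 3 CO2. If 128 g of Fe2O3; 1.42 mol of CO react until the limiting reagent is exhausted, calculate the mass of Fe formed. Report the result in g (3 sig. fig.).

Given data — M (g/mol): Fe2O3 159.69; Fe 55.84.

n(Fe2O3) = 128.0 / 159.69 = 0.8016 mol
n(CO) = 1.420 mol
n/ν → Fe2O3: 0.8016, CO: 0.4733; CO is limiting.
n(Fe) = (2/3) × 1.420 = 0.9467 mol
mass = 0.9467 × 55.84 = 52.86 g

52.9 g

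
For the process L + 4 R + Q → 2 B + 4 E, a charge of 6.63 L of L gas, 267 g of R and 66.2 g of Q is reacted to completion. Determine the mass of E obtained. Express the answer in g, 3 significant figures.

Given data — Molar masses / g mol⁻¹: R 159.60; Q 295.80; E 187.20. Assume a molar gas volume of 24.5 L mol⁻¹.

n(L) = 6.630 / 24.5 = 0.2706 mol
n(R) = 267.0 / 159.60 = 1.673 mol
n(Q) = 66.20 / 295.80 = 0.2238 mol
n/ν for L = 0.2706/1 = 0.2706
n/ν for R = 1.673/4 = 0.4183
n/ν for Q = 0.2238/1 = 0.2238
Smallest n/ν is Q → limiting reagent.
n(E) = (4/1) × 0.2238 = 0.8952 mol
mass = 0.8952 × 187.20 = 167.6 g

168 g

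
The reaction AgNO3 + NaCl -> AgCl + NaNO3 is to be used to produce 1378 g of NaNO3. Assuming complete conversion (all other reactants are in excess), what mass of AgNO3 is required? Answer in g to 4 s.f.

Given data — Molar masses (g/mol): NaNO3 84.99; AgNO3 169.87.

2754 g

n(NaNO3) = 1378 / 84.99 = 16.21 mol
n(AgNO3) = (1/1) × 16.21 = 16.21 mol
mass = 16.21 × 169.87 = 2754 g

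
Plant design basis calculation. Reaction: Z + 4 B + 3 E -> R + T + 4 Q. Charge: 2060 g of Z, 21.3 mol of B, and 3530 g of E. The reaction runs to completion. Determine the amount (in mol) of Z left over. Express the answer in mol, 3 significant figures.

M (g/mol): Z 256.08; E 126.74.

n(Z) = 2060 / 256.08 = 8.044 mol
n(B) = 21.30 mol
n(E) = 3530 / 126.74 = 27.85 mol
n/ν → Z: 8.044, B: 5.325, E: 9.283; B is limiting.
Z consumed = (1/4) × 21.30 = 5.325 mol
Z remaining = 8.044 − 5.325 = 2.719 mol

2.72 mol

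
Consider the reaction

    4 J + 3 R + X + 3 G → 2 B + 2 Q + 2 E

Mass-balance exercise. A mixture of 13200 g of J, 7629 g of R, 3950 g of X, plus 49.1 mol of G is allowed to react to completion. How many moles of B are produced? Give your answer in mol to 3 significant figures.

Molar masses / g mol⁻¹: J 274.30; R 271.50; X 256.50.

n(J) = 13200 / 274.30 = 48.12 mol
n(R) = 7629 / 271.50 = 28.10 mol
n(X) = 3950 / 256.50 = 15.40 mol
n(G) = 49.10 mol
n/ν for J = 48.12/4 = 12.03
n/ν for R = 28.10/3 = 9.367
n/ν for X = 15.40/1 = 15.40
n/ν for G = 49.10/3 = 16.37
Smallest n/ν is R → limiting reagent.
n(B) = (2/3) × 28.10 = 18.73 mol

18.7 mol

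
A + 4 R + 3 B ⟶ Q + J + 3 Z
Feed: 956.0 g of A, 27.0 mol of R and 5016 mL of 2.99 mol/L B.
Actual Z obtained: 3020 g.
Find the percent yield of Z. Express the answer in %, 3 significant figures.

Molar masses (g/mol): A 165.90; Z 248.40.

n(A) = 956.0 / 165.90 = 5.763 mol
n(R) = 27.00 mol
n(B) = 2.99 × 5016/1000 = 15.00 mol
n/ν → A: 5.763, R: 6.750, B: 5.000; B is limiting.
theoretical n(Z) = (3/3) × 15.00 = 15.00 mol → 3726 g
% yield = 3020 / 3726 × 100 = 81.05 %

81.1 %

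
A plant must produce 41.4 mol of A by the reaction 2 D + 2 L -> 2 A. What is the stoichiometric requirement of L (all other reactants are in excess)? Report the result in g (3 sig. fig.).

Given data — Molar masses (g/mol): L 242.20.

10000 g

n(A) = 41.40 mol
n(L) = (2/2) × 41.40 = 41.40 mol
mass = 41.40 × 242.20 = 10030 g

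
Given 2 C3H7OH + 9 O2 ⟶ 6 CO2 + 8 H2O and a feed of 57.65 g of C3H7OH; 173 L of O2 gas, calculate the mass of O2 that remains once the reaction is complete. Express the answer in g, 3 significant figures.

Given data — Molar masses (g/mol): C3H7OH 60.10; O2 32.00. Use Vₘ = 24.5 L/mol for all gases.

n(C3H7OH) = 57.65 / 60.10 = 0.9592 mol
n(O2) = 173.0 / 24.5 = 7.061 mol
n/ν for C3H7OH = 0.9592/2 = 0.4796
n/ν for O2 = 7.061/9 = 0.7846
Smallest n/ν is C3H7OH → limiting reagent.
O2 consumed = (9/2) × 0.9592 = 4.316 mol
O2 remaining = 7.061 − 4.316 = 2.745 mol
mass = 2.745 × 32.00 = 87.84 g

87.8 g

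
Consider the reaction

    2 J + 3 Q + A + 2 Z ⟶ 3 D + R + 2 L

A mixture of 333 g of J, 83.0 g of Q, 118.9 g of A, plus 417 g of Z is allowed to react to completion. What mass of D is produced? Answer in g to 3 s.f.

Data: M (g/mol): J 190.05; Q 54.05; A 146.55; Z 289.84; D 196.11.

301 g

n(J) = 333.0 / 190.05 = 1.752 mol
n(Q) = 83.00 / 54.05 = 1.536 mol
n(A) = 118.9 / 146.55 = 0.8113 mol
n(Z) = 417.0 / 289.84 = 1.439 mol
n/ν → J: 0.8760, Q: 0.5120, A: 0.8113, Z: 0.7195; Q is limiting.
n(D) = (3/3) × 1.536 = 1.536 mol
mass = 1.536 × 196.11 = 301.2 g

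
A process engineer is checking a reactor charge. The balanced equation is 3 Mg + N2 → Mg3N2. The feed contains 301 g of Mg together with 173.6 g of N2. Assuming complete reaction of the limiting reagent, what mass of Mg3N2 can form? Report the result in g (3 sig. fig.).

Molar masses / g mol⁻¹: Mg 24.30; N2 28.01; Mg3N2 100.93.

417 g

n(Mg) = 301.0 / 24.30 = 12.39 mol
n(N2) = 173.6 / 28.01 = 6.198 mol
n/ν for Mg = 12.39/3 = 4.130
n/ν for N2 = 6.198/1 = 6.198
Smallest n/ν is Mg → limiting reagent.
n(Mg3N2) = (1/3) × 12.39 = 4.130 mol
mass = 4.130 × 100.93 = 416.8 g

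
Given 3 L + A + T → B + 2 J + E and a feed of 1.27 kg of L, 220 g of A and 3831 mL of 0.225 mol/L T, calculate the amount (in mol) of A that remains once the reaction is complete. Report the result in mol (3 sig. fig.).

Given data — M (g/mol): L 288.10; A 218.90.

n(L) = 1.270×1000 / 288.10 = 4.408 mol
n(A) = 220.0 / 218.90 = 1.005 mol
n(T) = 0.225 × 3831/1000 = 0.8620 mol
n/ν → L: 1.469, A: 1.005, T: 0.8620; T is limiting.
A consumed = (1/1) × 0.8620 = 0.8620 mol
A remaining = 1.005 − 0.8620 = 0.1430 mol

0.143 mol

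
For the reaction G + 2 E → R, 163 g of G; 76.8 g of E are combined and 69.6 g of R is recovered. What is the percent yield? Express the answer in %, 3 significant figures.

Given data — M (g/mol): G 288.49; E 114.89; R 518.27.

40.2 %

n(G) = 163.0 / 288.49 = 0.5650 mol
n(E) = 76.80 / 114.89 = 0.6685 mol
n/ν for G = 0.5650/1 = 0.5650
n/ν for E = 0.6685/2 = 0.3343
Smallest n/ν is E → limiting reagent.
theoretical n(R) = (1/2) × 0.6685 = 0.3343 mol → 173.3 g
% yield = 69.6 / 173.3 × 100 = 40.16 %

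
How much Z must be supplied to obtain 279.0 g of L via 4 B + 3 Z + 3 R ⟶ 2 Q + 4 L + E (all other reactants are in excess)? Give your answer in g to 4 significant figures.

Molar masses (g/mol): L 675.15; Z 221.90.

n(L) = 279.0 / 675.15 = 0.4132 mol
n(Z) = (3/4) × 0.4132 = 0.3099 mol
mass = 0.3099 × 221.90 = 68.77 g

68.77 g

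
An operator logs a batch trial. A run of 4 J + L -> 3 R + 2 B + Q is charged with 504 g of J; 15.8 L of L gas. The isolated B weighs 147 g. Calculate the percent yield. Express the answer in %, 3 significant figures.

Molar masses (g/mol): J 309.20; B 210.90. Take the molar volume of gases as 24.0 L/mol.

85.5 %

n(J) = 504.0 / 309.20 = 1.630 mol
n(L) = 15.80 / 24.0 = 0.6583 mol
n/ν for J = 1.630/4 = 0.4075
n/ν for L = 0.6583/1 = 0.6583
Smallest n/ν is J → limiting reagent.
theoretical n(B) = (2/4) × 1.630 = 0.8150 mol → 171.9 g
% yield = 147 / 171.9 × 100 = 85.51 %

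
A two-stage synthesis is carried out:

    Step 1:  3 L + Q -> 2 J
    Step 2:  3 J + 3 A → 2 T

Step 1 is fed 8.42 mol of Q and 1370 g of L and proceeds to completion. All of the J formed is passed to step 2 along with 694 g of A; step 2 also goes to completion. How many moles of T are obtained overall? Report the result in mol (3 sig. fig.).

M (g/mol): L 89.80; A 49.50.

6.78 mol

Step 1:
n(Q) = 8.420 mol
n(L) = 1370 / 89.80 = 15.26 mol
n/ν → Q: 8.420, L: 5.087; L is limiting.
n(J) produced = (2/3) × 15.26 = 10.17 mol
Step 2:
n(J) available = 10.17 mol
n(A) = 694.0 / 49.50 = 14.02 mol
n/ν → J: 3.390, A: 4.673; J is limiting.
n(T) = (2/3) × 10.17 = 6.780 mol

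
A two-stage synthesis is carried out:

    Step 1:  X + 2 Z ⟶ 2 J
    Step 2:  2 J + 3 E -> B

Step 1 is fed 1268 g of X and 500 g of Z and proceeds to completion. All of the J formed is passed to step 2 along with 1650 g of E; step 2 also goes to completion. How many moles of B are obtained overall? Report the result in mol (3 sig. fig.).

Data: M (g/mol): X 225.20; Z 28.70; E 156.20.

3.52 mol

Step 1:
n(X) = 1268 / 225.20 = 5.631 mol
n(Z) = 500.0 / 28.70 = 17.42 mol
n/ν for X = 5.631/1 = 5.631
n/ν for Z = 17.42/2 = 8.710
Smallest n/ν is X → limiting reagent.
n(J) produced = (2/1) × 5.631 = 11.26 mol
Step 2:
n(J) available = 11.26 mol
n(E) = 1650 / 156.20 = 10.56 mol
n/ν for J = 11.26/2 = 5.630
n/ν for E = 10.56/3 = 3.520
Smallest n/ν is E → limiting reagent.
n(B) = (1/3) × 10.56 = 3.520 mol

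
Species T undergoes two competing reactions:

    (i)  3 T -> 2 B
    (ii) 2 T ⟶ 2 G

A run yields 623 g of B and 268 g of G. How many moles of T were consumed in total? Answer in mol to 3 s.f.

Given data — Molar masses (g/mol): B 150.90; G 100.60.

n(B) = 623 / 150.90 = 4.129 mol
n(G) = 268 / 100.60 = 2.664 mol
n(T) via (i) = (3/2)×4.129 = 6.194 mol
n(T) via (ii) = (2/2)×2.664 = 2.664 mol
total n(T) = 6.194 + 2.664 = 8.858 mol

8.86 mol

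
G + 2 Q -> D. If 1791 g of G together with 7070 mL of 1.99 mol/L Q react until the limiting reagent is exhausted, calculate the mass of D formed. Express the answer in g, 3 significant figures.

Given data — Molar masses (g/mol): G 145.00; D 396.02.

2790 g

n(G) = 1791 / 145.00 = 12.35 mol
n(Q) = 1.99 × 7070/1000 = 14.07 mol
n/ν → G: 12.35, Q: 7.035; Q is limiting.
n(D) = (1/2) × 14.07 = 7.035 mol
mass = 7.035 × 396.02 = 2786 g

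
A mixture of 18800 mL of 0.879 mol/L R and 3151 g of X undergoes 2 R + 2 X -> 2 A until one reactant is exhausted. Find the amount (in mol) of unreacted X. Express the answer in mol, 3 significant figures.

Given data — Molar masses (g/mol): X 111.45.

n(R) = 0.879 × 18800/1000 = 16.53 mol
n(X) = 3151 / 111.45 = 28.27 mol
n/ν for R = 16.53/2 = 8.265
n/ν for X = 28.27/2 = 14.14
Smallest n/ν is R → limiting reagent.
X consumed = (2/2) × 16.53 = 16.53 mol
X remaining = 28.27 − 16.53 = 11.74 mol

11.7 mol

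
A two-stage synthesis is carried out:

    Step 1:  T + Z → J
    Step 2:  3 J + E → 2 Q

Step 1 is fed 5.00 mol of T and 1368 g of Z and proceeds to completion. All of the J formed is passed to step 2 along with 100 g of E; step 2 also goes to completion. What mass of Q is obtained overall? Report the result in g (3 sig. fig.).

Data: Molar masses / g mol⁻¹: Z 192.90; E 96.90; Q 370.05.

Step 1:
n(T) = 5.000 mol
n(Z) = 1368 / 192.90 = 7.092 mol
n/ν for T = 5.000/1 = 5.000
n/ν for Z = 7.092/1 = 7.092
Smallest n/ν is T → limiting reagent.
n(J) produced = (1/1) × 5.000 = 5.000 mol
Step 2:
n(J) available = 5.000 mol
n(E) = 100.0 / 96.90 = 1.032 mol
n/ν for J = 5.000/3 = 1.667
n/ν for E = 1.032/1 = 1.032
Smallest n/ν is E → limiting reagent.
n(Q) = (2/1) × 1.032 = 2.064 mol
mass = 2.064 × 370.05 = 763.8 g

764 g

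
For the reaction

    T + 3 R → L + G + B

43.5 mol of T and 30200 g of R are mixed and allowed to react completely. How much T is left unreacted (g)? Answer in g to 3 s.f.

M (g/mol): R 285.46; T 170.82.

n(T) = 43.50 mol
n(R) = 30200 / 285.46 = 105.8 mol
n/ν for T = 43.50/1 = 43.50
n/ν for R = 105.8/3 = 35.27
Smallest n/ν is R → limiting reagent.
T consumed = (1/3) × 105.8 = 35.27 mol
T remaining = 43.50 − 35.27 = 8.230 mol
mass = 8.230 × 170.82 = 1406 g

1410 g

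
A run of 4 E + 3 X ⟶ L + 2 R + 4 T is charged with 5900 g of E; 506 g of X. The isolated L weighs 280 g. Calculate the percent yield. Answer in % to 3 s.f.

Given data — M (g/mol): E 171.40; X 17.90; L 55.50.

58.6 %

n(E) = 5900 / 171.40 = 34.42 mol
n(X) = 506.0 / 17.90 = 28.27 mol
n/ν for E = 34.42/4 = 8.605
n/ν for X = 28.27/3 = 9.423
Smallest n/ν is E → limiting reagent.
theoretical n(L) = (1/4) × 34.42 = 8.605 mol → 477.6 g
% yield = 280 / 477.6 × 100 = 58.63 %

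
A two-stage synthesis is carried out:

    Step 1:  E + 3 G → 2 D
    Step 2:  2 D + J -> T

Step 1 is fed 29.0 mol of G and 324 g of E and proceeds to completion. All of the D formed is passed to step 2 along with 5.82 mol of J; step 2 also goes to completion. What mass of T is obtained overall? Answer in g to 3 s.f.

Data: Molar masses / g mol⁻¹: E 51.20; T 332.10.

Step 1:
n(G) = 29.00 mol
n(E) = 324.0 / 51.20 = 6.328 mol
n/ν for G = 29.00/3 = 9.667
n/ν for E = 6.328/1 = 6.328
Smallest n/ν is E → limiting reagent.
n(D) produced = (2/1) × 6.328 = 12.66 mol
Step 2:
n(D) available = 12.66 mol
n(J) = 5.820 mol
n/ν for D = 12.66/2 = 6.330
n/ν for J = 5.820/1 = 5.820
Smallest n/ν is J → limiting reagent.
n(T) = (1/1) × 5.820 = 5.820 mol
mass = 5.820 × 332.10 = 1933 g

1930 g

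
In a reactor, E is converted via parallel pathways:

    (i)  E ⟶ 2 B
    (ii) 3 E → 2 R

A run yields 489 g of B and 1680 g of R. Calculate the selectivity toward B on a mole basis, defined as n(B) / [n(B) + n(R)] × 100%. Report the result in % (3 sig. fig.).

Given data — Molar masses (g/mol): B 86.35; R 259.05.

46.6 %

n(B) = 489 / 86.35 = 5.663 mol
n(R) = 1680 / 259.05 = 6.485 mol
selectivity = 5.663/(5.663+6.485) × 100 = 46.62 %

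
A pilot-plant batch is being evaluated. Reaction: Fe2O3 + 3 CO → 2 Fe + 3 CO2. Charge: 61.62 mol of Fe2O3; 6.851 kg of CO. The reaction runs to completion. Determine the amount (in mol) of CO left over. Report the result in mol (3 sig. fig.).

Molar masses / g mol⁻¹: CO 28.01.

n(Fe2O3) = 61.62 mol
n(CO) = 6.851×1000 / 28.01 = 244.6 mol
n/ν for Fe2O3 = 61.62/1 = 61.62
n/ν for CO = 244.6/3 = 81.53
Smallest n/ν is Fe2O3 → limiting reagent.
CO consumed = (3/1) × 61.62 = 184.9 mol
CO remaining = 244.6 − 184.9 = 59.70 mol

59.7 mol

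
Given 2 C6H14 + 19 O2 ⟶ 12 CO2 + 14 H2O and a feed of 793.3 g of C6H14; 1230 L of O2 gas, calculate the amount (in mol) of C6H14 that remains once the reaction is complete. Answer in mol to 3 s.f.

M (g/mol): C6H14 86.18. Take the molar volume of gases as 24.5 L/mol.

n(C6H14) = 793.3 / 86.18 = 9.205 mol
n(O2) = 1230 / 24.5 = 50.20 mol
n/ν for C6H14 = 9.205/2 = 4.603
n/ν for O2 = 50.20/19 = 2.642
Smallest n/ν is O2 → limiting reagent.
C6H14 consumed = (2/19) × 50.20 = 5.284 mol
C6H14 remaining = 9.205 − 5.284 = 3.921 mol

3.92 mol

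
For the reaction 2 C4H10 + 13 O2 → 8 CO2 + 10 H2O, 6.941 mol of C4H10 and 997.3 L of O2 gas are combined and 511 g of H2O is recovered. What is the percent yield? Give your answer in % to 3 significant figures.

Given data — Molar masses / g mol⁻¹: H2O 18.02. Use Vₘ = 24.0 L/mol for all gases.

n(C4H10) = 6.941 mol
n(O2) = 997.3 / 24.0 = 41.55 mol
n/ν → C4H10: 3.471, O2: 3.196; O2 is limiting.
theoretical n(H2O) = (10/13) × 41.55 = 31.96 mol → 575.9 g
% yield = 511 / 575.9 × 100 = 88.73 %

88.7 %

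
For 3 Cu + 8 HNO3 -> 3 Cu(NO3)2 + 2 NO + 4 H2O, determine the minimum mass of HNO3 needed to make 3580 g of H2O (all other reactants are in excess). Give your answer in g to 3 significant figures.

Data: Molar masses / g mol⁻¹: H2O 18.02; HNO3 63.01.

n(H2O) = 3580 / 18.02 = 198.7 mol
n(HNO3) = (8/4) × 198.7 = 397.4 mol
mass = 397.4 × 63.01 = 25040 g

25000 g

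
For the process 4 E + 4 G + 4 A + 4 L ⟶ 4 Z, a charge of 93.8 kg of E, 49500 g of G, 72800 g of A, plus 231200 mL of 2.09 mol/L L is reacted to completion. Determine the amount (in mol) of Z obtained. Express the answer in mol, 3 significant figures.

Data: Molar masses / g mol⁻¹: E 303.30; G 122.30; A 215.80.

n(E) = 93.80×1000 / 303.30 = 309.3 mol
n(G) = 49500 / 122.30 = 404.7 mol
n(A) = 72800 / 215.80 = 337.3 mol
n(L) = 2.09 × 231200/1000 = 483.2 mol
n/ν for E = 309.3/4 = 77.33
n/ν for G = 404.7/4 = 101.2
n/ν for A = 337.3/4 = 84.33
n/ν for L = 483.2/4 = 120.8
Smallest n/ν is E → limiting reagent.
n(Z) = (4/4) × 309.3 = 309.3 mol

309 mol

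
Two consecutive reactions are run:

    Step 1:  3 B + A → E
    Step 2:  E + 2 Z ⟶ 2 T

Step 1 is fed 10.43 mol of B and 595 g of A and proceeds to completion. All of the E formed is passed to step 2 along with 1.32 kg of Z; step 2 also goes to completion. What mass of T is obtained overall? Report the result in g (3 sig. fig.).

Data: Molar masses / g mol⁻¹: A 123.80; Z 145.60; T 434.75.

3020 g

Step 1:
n(B) = 10.43 mol
n(A) = 595.0 / 123.80 = 4.806 mol
n/ν for B = 10.43/3 = 3.477
n/ν for A = 4.806/1 = 4.806
Smallest n/ν is B → limiting reagent.
n(E) produced = (1/3) × 10.43 = 3.477 mol
Step 2:
n(E) available = 3.477 mol
n(Z) = 1.320×1000 / 145.60 = 9.066 mol
n/ν for E = 3.477/1 = 3.477
n/ν for Z = 9.066/2 = 4.533
Smallest n/ν is E → limiting reagent.
n(T) = (2/1) × 3.477 = 6.954 mol
mass = 6.954 × 434.75 = 3023 g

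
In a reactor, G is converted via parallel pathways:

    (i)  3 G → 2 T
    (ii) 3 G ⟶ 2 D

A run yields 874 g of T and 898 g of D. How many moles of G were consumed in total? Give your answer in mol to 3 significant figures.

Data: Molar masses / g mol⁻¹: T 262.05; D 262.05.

10.1 mol

n(T) = 874 / 262.05 = 3.335 mol
n(D) = 898 / 262.05 = 3.427 mol
n(G) via (i) = (3/2)×3.335 = 5.003 mol
n(G) via (ii) = (3/2)×3.427 = 5.141 mol
total n(G) = 5.003 + 5.141 = 10.14 mol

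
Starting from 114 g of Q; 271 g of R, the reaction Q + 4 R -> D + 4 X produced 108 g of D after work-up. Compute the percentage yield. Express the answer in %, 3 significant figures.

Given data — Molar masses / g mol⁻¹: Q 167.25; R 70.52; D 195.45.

81.1 %

n(Q) = 114.0 / 167.25 = 0.6816 mol
n(R) = 271.0 / 70.52 = 3.843 mol
n/ν for Q = 0.6816/1 = 0.6816
n/ν for R = 3.843/4 = 0.9608
Smallest n/ν is Q → limiting reagent.
theoretical n(D) = (1/1) × 0.6816 = 0.6816 mol → 133.2 g
% yield = 108 / 133.2 × 100 = 81.08 %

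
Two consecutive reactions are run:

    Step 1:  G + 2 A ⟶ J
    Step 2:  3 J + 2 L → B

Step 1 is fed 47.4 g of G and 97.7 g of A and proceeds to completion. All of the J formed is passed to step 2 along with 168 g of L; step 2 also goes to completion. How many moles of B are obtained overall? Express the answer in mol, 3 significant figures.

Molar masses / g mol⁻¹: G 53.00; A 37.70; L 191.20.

0.298 mol

Step 1:
n(G) = 47.40 / 53.00 = 0.8943 mol
n(A) = 97.70 / 37.70 = 2.592 mol
n/ν for G = 0.8943/1 = 0.8943
n/ν for A = 2.592/2 = 1.296
Smallest n/ν is G → limiting reagent.
n(J) produced = (1/1) × 0.8943 = 0.8943 mol
Step 2:
n(J) available = 0.8943 mol
n(L) = 168.0 / 191.20 = 0.8787 mol
n/ν for J = 0.8943/3 = 0.2981
n/ν for L = 0.8787/2 = 0.4394
Smallest n/ν is J → limiting reagent.
n(B) = (1/3) × 0.8943 = 0.2981 mol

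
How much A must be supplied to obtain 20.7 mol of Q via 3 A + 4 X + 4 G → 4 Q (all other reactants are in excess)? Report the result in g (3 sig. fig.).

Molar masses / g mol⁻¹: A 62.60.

972 g

n(Q) = 20.70 mol
n(A) = (3/4) × 20.70 = 15.53 mol
mass = 15.53 × 62.60 = 972.2 g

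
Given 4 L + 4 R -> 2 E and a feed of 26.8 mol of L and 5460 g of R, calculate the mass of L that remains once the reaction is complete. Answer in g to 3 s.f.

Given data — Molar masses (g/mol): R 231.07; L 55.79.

177 g

n(L) = 26.80 mol
n(R) = 5460 / 231.07 = 23.63 mol
n/ν for L = 26.80/4 = 6.700
n/ν for R = 23.63/4 = 5.908
Smallest n/ν is R → limiting reagent.
L consumed = (4/4) × 23.63 = 23.63 mol
L remaining = 26.80 − 23.63 = 3.170 mol
mass = 3.170 × 55.79 = 176.9 g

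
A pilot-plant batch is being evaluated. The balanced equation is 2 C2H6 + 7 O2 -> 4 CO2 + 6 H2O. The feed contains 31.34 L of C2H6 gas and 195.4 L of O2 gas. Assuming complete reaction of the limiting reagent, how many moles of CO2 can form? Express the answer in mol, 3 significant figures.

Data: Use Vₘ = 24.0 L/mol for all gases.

n(C2H6) = 31.34 / 24.0 = 1.306 mol
n(O2) = 195.4 / 24.0 = 8.142 mol
n/ν for C2H6 = 1.306/2 = 0.6530
n/ν for O2 = 8.142/7 = 1.163
Smallest n/ν is C2H6 → limiting reagent.
n(CO2) = (4/2) × 1.306 = 2.612 mol

2.61 mol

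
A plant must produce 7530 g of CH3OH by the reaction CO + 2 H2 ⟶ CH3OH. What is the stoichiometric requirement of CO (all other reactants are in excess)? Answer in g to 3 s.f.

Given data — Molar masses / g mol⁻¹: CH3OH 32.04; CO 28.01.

6580 g

n(CH3OH) = 7530 / 32.04 = 235.0 mol
n(CO) = (1/1) × 235.0 = 235.0 mol
mass = 235.0 × 28.01 = 6582 g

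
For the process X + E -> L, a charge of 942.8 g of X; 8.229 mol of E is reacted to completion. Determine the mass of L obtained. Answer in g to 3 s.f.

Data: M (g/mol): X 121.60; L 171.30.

n(X) = 942.8 / 121.60 = 7.753 mol
n(E) = 8.229 mol
n/ν for X = 7.753/1 = 7.753
n/ν for E = 8.229/1 = 8.229
Smallest n/ν is X → limiting reagent.
n(L) = (1/1) × 7.753 = 7.753 mol
mass = 7.753 × 171.30 = 1328 g

1330 g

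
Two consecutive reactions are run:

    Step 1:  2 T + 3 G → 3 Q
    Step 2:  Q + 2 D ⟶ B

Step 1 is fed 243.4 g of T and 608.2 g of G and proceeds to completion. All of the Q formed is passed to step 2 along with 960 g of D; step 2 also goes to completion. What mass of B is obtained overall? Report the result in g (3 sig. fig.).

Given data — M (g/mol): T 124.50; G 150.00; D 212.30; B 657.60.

Step 1:
n(T) = 243.4 / 124.50 = 1.955 mol
n(G) = 608.2 / 150.00 = 4.055 mol
n/ν for T = 1.955/2 = 0.9775
n/ν for G = 4.055/3 = 1.352
Smallest n/ν is T → limiting reagent.
n(Q) produced = (3/2) × 1.955 = 2.933 mol
Step 2:
n(Q) available = 2.933 mol
n(D) = 960.0 / 212.30 = 4.522 mol
n/ν for Q = 2.933/1 = 2.933
n/ν for D = 4.522/2 = 2.261
Smallest n/ν is D → limiting reagent.
n(B) = (1/2) × 4.522 = 2.261 mol
mass = 2.261 × 657.60 = 1487 g

1490 g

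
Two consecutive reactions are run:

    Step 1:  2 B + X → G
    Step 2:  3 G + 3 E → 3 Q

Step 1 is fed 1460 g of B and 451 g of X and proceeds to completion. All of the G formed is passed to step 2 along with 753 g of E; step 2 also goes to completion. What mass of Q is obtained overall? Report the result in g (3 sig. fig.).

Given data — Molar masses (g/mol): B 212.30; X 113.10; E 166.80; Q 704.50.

2420 g

Step 1:
n(B) = 1460 / 212.30 = 6.877 mol
n(X) = 451.0 / 113.10 = 3.988 mol
n/ν → B: 3.439, X: 3.988; B is limiting.
n(G) produced = (1/2) × 6.877 = 3.439 mol
Step 2:
n(G) available = 3.439 mol
n(E) = 753.0 / 166.80 = 4.514 mol
n/ν → G: 1.146, E: 1.505; G is limiting.
n(Q) = (3/3) × 3.439 = 3.439 mol
mass = 3.439 × 704.50 = 2423 g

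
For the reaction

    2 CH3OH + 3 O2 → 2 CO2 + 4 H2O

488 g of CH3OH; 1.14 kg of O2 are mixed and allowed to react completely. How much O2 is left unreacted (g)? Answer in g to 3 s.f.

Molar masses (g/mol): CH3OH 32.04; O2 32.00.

409 g

n(CH3OH) = 488.0 / 32.04 = 15.23 mol
n(O2) = 1.140×1000 / 32.00 = 35.63 mol
n/ν for CH3OH = 15.23/2 = 7.615
n/ν for O2 = 35.63/3 = 11.88
Smallest n/ν is CH3OH → limiting reagent.
O2 consumed = (3/2) × 15.23 = 22.85 mol
O2 remaining = 35.63 − 22.85 = 12.78 mol
mass = 12.78 × 32.00 = 409.0 g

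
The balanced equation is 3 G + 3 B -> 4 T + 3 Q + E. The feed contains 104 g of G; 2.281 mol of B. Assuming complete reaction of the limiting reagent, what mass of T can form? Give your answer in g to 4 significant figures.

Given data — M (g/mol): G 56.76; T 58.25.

142.3 g

n(G) = 104.0 / 56.76 = 1.832 mol
n(B) = 2.281 mol
n/ν for G = 1.832/3 = 0.6107
n/ν for B = 2.281/3 = 0.7603
Smallest n/ν is G → limiting reagent.
n(T) = (4/3) × 1.832 = 2.443 mol
mass = 2.443 × 58.25 = 142.3 g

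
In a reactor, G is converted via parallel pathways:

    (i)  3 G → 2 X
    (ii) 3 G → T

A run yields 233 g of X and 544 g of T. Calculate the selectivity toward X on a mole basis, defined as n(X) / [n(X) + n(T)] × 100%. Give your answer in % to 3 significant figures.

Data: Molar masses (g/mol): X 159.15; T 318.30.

46.1 %

n(X) = 233 / 159.15 = 1.464 mol
n(T) = 544 / 318.30 = 1.709 mol
selectivity = 1.464/(1.464+1.709) × 100 = 46.14 %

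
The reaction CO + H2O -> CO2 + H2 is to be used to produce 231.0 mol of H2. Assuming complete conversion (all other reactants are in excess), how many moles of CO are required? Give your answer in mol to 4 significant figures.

231.0 mol

n(H2) = 231.0 mol
n(CO) = (1/1) × 231.0 = 231.0 mol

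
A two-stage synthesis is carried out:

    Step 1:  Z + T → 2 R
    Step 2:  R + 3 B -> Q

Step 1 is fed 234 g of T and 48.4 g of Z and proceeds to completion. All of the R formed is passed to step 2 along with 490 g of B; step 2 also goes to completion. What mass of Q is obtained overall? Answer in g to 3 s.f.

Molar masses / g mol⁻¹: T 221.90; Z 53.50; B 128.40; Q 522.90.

665 g

Step 1:
n(T) = 234.0 / 221.90 = 1.055 mol
n(Z) = 48.40 / 53.50 = 0.9047 mol
n/ν for T = 1.055/1 = 1.055
n/ν for Z = 0.9047/1 = 0.9047
Smallest n/ν is Z → limiting reagent.
n(R) produced = (2/1) × 0.9047 = 1.809 mol
Step 2:
n(R) available = 1.809 mol
n(B) = 490.0 / 128.40 = 3.816 mol
n/ν for R = 1.809/1 = 1.809
n/ν for B = 3.816/3 = 1.272
Smallest n/ν is B → limiting reagent.
n(Q) = (1/3) × 3.816 = 1.272 mol
mass = 1.272 × 522.90 = 665.1 g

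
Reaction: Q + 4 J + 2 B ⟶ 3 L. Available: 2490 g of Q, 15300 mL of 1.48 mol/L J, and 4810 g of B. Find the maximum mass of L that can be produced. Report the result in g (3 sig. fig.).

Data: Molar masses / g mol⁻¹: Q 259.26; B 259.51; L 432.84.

7350 g

n(Q) = 2490 / 259.26 = 9.604 mol
n(J) = 1.48 × 15300/1000 = 22.64 mol
n(B) = 4810 / 259.51 = 18.53 mol
n/ν → Q: 9.604, J: 5.660, B: 9.265; J is limiting.
n(L) = (3/4) × 22.64 = 16.98 mol
mass = 16.98 × 432.84 = 7350 g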